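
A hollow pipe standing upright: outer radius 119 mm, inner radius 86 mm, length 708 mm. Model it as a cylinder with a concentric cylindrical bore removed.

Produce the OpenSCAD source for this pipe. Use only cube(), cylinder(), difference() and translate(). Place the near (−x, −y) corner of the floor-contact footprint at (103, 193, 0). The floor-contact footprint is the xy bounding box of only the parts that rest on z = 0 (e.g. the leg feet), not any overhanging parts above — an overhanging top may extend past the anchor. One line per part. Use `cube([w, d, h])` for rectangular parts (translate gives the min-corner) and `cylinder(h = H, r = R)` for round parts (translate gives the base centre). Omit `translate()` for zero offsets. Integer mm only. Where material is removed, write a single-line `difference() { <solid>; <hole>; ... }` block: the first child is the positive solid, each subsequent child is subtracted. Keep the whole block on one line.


difference() { translate([222, 312, 0]) cylinder(h = 708, r = 119); translate([222, 312, 0]) cylinder(h = 708, r = 86); }


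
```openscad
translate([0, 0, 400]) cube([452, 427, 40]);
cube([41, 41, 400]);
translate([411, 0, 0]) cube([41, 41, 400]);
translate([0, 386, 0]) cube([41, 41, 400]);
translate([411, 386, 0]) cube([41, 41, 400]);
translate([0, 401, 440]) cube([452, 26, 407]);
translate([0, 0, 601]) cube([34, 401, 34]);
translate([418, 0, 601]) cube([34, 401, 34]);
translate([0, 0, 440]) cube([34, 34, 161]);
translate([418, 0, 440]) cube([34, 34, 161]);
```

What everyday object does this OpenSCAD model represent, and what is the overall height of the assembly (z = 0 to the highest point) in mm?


A chair. The overall height is 847 mm.

A slab on four corner posts with a tall panel at the back — a chair. The seat slab sits at z = 400 with thickness 40, and the 407 mm backrest starts at the seat top, so the overall height is 400 + 40 + 407 = 847 mm.


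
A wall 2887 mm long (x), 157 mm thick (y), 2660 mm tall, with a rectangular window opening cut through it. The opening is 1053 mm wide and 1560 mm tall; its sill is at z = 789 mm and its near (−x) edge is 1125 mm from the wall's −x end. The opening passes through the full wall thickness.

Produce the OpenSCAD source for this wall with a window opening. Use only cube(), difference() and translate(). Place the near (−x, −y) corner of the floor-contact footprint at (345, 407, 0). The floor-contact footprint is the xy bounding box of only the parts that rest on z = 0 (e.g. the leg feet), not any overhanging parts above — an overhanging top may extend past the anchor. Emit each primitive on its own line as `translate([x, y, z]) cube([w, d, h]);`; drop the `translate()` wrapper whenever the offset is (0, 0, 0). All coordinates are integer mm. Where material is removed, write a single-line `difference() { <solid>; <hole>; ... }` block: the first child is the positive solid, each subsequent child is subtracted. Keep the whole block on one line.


difference() { translate([345, 407, 0]) cube([2887, 157, 2660]); translate([1470, 407, 789]) cube([1053, 157, 1560]); }


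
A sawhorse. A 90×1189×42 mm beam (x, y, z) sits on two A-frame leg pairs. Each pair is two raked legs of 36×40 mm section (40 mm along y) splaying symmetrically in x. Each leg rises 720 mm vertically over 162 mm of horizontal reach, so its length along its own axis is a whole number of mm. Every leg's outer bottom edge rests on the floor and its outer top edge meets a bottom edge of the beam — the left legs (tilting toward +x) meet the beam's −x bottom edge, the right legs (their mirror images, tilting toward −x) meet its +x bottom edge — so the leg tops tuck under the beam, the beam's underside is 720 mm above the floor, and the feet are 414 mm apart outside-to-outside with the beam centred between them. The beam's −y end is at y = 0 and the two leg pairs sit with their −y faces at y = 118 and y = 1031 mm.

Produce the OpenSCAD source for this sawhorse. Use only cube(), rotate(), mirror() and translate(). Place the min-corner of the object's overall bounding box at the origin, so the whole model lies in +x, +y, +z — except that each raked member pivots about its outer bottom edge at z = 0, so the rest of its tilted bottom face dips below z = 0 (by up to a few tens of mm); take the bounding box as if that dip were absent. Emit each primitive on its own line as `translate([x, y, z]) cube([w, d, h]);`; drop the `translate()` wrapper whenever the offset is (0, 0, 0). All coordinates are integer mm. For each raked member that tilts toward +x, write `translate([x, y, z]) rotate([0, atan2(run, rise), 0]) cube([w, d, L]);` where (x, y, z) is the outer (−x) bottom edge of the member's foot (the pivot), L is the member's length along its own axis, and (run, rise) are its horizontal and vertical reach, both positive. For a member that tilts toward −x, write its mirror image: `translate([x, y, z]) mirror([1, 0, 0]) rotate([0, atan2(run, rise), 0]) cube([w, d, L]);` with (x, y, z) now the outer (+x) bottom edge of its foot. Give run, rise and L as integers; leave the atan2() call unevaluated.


// leg length = √(162² + 720²) = 738
// right-leg outer foot x = 2·162 + 90 = 414
// beam min-corner = (162, 0, 720)
translate([162, 0, 720]) cube([90, 1189, 42]);
translate([0, 118, 0]) rotate([0, atan2(162, 720), 0]) cube([36, 40, 738]);
translate([414, 118, 0]) mirror([1, 0, 0]) rotate([0, atan2(162, 720), 0]) cube([36, 40, 738]);
translate([0, 1031, 0]) rotate([0, atan2(162, 720), 0]) cube([36, 40, 738]);
translate([414, 1031, 0]) mirror([1, 0, 0]) rotate([0, atan2(162, 720), 0]) cube([36, 40, 738]);


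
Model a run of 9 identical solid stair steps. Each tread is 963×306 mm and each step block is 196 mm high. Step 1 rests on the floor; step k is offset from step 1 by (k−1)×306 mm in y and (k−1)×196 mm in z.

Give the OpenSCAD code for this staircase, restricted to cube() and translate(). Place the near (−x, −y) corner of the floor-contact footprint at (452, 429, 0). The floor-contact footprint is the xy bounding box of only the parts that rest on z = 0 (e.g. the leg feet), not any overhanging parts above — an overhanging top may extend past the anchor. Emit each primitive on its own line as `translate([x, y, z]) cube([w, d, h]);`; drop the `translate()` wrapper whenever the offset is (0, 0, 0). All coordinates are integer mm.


translate([452, 429, 0]) cube([963, 306, 196]);
translate([452, 735, 196]) cube([963, 306, 196]);
translate([452, 1041, 392]) cube([963, 306, 196]);
translate([452, 1347, 588]) cube([963, 306, 196]);
translate([452, 1653, 784]) cube([963, 306, 196]);
translate([452, 1959, 980]) cube([963, 306, 196]);
translate([452, 2265, 1176]) cube([963, 306, 196]);
translate([452, 2571, 1372]) cube([963, 306, 196]);
translate([452, 2877, 1568]) cube([963, 306, 196]);


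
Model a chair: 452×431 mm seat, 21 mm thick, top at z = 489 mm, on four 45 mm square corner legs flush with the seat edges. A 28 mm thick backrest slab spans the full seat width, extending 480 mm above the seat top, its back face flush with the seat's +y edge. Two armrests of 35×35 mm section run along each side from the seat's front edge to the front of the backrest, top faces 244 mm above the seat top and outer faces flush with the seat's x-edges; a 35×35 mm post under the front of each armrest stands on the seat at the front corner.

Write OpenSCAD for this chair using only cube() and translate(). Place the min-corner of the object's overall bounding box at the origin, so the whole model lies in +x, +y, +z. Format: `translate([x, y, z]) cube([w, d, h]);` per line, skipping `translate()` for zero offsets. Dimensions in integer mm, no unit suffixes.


translate([0, 0, 468]) cube([452, 431, 21]);
cube([45, 45, 468]);
translate([407, 0, 0]) cube([45, 45, 468]);
translate([0, 386, 0]) cube([45, 45, 468]);
translate([407, 386, 0]) cube([45, 45, 468]);
translate([0, 403, 489]) cube([452, 28, 480]);
translate([0, 0, 698]) cube([35, 403, 35]);
translate([417, 0, 698]) cube([35, 403, 35]);
translate([0, 0, 489]) cube([35, 35, 209]);
translate([417, 0, 489]) cube([35, 35, 209]);


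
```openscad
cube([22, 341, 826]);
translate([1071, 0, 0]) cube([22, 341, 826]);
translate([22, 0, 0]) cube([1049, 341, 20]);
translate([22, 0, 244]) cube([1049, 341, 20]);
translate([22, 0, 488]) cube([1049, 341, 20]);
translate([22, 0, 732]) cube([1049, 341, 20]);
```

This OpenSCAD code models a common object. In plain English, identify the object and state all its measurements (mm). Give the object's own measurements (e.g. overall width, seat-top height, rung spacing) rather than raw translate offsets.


An open bookshelf. Two side panels, each 22 mm thick, 341 mm deep and 826 mm tall, stand 1093 mm apart (outside-to-outside). Between them sit 4 shelves, each 20 mm thick and 341 mm deep, spanning the full gap between the sides. The bottom shelf rests on the floor (its underside at z = 0) and the clear gap between one shelf's top and the next shelf's underside is 224 mm.


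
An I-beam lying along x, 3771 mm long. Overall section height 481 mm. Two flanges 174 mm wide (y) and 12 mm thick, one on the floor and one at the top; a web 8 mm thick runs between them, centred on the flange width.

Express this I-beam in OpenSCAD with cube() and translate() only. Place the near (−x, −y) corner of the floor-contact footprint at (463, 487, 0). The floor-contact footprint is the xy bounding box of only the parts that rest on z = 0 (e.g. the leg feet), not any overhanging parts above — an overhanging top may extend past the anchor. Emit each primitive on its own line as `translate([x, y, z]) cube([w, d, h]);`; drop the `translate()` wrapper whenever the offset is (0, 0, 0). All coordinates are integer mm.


translate([463, 487, 0]) cube([3771, 174, 12]);
translate([463, 570, 12]) cube([3771, 8, 457]);
translate([463, 487, 469]) cube([3771, 174, 12]);


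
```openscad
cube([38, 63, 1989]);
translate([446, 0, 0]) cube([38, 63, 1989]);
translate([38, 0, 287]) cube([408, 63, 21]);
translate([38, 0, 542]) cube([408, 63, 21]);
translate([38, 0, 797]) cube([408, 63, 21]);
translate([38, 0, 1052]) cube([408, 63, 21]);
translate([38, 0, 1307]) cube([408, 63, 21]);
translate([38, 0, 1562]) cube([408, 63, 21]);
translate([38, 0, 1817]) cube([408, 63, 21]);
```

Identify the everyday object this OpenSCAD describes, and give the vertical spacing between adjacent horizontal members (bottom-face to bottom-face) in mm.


A ladder. The rung spacing is 255 mm.

Two tall 38×63 posts with 7 short bars between them — a ladder. Adjacent rungs sit at z = 287 and z = 542, so the spacing is 542 − 287 = 255 mm.


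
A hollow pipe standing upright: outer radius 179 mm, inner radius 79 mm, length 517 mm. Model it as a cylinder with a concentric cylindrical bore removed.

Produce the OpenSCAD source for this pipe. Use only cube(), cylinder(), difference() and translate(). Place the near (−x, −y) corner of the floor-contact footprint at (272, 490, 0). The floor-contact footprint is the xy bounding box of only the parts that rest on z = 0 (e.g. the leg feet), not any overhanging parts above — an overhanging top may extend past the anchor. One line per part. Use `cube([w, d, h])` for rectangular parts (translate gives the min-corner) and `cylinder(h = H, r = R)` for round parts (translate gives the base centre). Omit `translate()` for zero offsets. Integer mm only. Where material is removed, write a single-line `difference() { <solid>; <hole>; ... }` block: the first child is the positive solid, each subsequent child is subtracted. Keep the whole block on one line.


difference() { translate([451, 669, 0]) cylinder(h = 517, r = 179); translate([451, 669, 0]) cylinder(h = 517, r = 79); }


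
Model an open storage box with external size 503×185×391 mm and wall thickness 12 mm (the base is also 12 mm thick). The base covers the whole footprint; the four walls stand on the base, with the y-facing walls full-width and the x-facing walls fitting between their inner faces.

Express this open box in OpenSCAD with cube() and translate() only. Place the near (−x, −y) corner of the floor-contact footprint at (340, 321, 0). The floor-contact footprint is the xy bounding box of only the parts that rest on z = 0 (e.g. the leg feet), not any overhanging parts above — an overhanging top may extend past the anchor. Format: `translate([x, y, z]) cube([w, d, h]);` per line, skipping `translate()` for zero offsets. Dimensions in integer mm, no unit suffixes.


translate([340, 321, 0]) cube([503, 185, 12]);
translate([340, 321, 12]) cube([503, 12, 379]);
translate([340, 494, 12]) cube([503, 12, 379]);
translate([340, 333, 12]) cube([12, 161, 379]);
translate([831, 333, 12]) cube([12, 161, 379]);


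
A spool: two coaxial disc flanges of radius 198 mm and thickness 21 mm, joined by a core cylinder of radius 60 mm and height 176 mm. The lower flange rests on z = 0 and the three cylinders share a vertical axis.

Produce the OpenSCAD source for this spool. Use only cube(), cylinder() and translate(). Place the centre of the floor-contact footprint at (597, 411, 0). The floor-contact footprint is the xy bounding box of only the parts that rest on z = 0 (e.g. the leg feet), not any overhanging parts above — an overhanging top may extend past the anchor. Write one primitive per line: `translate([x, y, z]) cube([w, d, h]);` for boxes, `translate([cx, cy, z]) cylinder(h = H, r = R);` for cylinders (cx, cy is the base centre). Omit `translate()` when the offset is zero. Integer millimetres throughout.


translate([597, 411, 0]) cylinder(h = 21, r = 198);
translate([597, 411, 21]) cylinder(h = 176, r = 60);
translate([597, 411, 197]) cylinder(h = 21, r = 198);


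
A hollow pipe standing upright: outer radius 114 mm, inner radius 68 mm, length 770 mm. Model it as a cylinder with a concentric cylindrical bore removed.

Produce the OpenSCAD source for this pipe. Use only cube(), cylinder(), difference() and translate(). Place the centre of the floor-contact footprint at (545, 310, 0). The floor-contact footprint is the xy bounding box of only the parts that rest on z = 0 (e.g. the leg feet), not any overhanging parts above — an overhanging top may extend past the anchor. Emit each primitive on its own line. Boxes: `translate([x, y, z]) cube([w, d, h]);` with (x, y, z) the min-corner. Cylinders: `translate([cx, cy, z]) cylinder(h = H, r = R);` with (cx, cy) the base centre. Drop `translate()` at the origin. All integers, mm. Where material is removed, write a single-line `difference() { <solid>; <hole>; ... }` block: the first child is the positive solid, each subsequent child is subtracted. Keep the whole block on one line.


difference() { translate([545, 310, 0]) cylinder(h = 770, r = 114); translate([545, 310, 0]) cylinder(h = 770, r = 68); }


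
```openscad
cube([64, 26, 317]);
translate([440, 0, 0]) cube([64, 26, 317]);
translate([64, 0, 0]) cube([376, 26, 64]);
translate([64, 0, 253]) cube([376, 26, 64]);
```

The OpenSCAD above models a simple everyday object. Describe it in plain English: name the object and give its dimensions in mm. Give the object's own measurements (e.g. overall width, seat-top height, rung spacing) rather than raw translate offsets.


A rectangular picture frame lying in the x–z plane (depth along y). The opening is 376 mm wide (x) by 189 mm tall (z), surrounded by a border 64 mm wide on all four sides. The frame is 26 mm deep and is made of two full-height vertical stiles with two horizontal rails fitted between them.


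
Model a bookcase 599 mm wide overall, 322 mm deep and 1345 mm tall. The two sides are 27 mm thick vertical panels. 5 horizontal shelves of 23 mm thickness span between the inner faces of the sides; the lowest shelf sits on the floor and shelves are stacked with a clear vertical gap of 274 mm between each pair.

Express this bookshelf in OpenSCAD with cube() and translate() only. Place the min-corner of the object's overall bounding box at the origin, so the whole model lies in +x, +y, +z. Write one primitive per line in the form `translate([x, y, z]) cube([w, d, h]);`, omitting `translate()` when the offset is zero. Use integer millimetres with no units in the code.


cube([27, 322, 1345]);
translate([572, 0, 0]) cube([27, 322, 1345]);
translate([27, 0, 0]) cube([545, 322, 23]);
translate([27, 0, 297]) cube([545, 322, 23]);
translate([27, 0, 594]) cube([545, 322, 23]);
translate([27, 0, 891]) cube([545, 322, 23]);
translate([27, 0, 1188]) cube([545, 322, 23]);


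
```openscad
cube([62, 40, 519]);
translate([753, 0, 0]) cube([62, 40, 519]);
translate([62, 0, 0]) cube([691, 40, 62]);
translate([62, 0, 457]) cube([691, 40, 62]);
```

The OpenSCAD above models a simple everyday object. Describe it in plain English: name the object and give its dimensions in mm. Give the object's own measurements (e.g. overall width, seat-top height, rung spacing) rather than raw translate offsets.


A rectangular picture frame lying in the x–z plane (depth along y). The opening is 691 mm wide (x) by 395 mm tall (z), surrounded by a border 62 mm wide on all four sides. The frame is 40 mm deep and is made of two full-height vertical stiles with two horizontal rails fitted between them.


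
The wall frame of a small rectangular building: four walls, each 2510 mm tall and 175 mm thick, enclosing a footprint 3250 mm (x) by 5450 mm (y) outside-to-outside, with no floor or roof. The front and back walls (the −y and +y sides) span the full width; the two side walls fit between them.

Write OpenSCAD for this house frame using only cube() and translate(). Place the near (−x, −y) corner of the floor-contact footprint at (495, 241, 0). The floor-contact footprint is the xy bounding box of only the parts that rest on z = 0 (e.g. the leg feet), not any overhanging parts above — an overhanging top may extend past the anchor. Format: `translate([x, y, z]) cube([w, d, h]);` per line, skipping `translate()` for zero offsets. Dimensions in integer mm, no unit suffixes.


translate([495, 241, 0]) cube([3250, 175, 2510]);
translate([495, 5516, 0]) cube([3250, 175, 2510]);
translate([495, 416, 0]) cube([175, 5100, 2510]);
translate([3570, 416, 0]) cube([175, 5100, 2510]);


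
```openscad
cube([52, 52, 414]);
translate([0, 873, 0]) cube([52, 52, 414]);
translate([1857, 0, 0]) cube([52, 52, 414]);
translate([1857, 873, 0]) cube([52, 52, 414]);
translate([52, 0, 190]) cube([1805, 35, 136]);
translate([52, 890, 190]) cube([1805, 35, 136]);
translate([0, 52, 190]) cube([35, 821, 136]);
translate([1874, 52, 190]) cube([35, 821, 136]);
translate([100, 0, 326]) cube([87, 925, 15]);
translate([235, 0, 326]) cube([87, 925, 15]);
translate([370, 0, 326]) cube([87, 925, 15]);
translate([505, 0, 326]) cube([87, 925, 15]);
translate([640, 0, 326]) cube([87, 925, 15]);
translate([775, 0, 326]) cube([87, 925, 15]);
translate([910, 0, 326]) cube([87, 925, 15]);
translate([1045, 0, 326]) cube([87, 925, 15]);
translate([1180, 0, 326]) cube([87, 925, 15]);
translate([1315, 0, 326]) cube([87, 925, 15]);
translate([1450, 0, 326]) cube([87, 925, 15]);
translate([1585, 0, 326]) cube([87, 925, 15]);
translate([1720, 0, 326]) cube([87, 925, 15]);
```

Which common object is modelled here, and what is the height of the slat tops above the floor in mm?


A bed frame. The slat-top height is 341 mm.

Four posts, four rails, and a row of slats — a bed frame. Slats sit on the rails at z = 190 + 136 = 326; with slat thickness 15, the top is 341 mm.


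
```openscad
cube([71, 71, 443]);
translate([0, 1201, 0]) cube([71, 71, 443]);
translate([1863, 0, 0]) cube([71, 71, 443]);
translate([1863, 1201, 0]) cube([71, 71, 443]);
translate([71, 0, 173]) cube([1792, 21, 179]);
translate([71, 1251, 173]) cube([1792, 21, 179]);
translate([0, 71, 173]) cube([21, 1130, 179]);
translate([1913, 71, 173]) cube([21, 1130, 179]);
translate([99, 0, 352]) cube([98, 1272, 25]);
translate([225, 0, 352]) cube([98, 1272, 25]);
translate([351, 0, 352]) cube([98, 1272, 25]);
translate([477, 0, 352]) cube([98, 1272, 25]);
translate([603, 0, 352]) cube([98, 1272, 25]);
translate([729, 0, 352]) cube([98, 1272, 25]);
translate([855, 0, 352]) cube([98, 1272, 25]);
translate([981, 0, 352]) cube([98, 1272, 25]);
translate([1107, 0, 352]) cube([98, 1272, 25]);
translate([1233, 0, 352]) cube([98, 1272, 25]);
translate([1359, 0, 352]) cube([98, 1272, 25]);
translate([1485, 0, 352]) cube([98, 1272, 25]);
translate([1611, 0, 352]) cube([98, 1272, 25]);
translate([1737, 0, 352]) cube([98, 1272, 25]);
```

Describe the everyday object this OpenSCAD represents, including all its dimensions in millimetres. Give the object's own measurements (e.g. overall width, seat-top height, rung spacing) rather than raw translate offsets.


A bed frame 1934 mm long (x) by 1272 mm wide (y). Four 71×71 mm corner posts, 443 mm tall, at the corners of the footprint. Four rails of 21 mm thickness and 179 mm height run between adjacent posts with their undersides at z = 173 mm, their outer faces flush with the outside of the frame (the two x-running rails run between the posts' inner faces; the two y-running rails run between the posts' inner faces). 14 slats, each 98 mm wide (x) and 25 mm thick, lie across the top of the two x-running rails, running the full 1272 mm width of the frame in y; along x they sit between the end posts with a 28 mm gap after the −x posts and between neighbouring slats and before the +x posts.


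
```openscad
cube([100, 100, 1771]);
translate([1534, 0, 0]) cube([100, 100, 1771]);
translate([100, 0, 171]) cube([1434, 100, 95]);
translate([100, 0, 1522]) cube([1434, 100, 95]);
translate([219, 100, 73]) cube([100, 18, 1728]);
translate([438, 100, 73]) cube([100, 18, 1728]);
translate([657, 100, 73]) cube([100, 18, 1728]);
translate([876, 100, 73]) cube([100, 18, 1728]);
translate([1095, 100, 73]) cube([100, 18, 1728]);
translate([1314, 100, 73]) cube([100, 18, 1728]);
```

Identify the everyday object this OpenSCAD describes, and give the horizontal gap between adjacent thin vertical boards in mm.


A fence section. The picket gap is 119 mm.

Two posts, two rails, 6 pickets — a fence section. Span 1434 mm holds 6 pickets of 100 mm with 7 equal gaps: ⌊(1434 − 6·100) / 7⌋ = 119 mm.


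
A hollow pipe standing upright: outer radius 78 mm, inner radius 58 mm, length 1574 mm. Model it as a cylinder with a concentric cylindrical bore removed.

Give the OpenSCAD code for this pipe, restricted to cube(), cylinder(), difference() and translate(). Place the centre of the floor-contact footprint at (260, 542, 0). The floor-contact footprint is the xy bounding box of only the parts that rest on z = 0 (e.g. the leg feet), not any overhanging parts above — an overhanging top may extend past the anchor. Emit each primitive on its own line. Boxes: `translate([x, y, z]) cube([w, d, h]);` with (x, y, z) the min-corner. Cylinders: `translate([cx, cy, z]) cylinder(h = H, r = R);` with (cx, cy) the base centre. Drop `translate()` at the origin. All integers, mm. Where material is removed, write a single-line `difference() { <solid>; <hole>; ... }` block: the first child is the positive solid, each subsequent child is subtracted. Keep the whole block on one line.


difference() { translate([260, 542, 0]) cylinder(h = 1574, r = 78); translate([260, 542, 0]) cylinder(h = 1574, r = 58); }


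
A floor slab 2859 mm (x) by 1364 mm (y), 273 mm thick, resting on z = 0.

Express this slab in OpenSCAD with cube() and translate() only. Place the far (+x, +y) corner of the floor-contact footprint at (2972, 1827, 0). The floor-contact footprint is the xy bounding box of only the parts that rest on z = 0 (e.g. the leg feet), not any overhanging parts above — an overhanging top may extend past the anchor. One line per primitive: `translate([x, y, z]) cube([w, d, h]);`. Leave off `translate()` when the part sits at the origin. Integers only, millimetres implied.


translate([113, 463, 0]) cube([2859, 1364, 273]);


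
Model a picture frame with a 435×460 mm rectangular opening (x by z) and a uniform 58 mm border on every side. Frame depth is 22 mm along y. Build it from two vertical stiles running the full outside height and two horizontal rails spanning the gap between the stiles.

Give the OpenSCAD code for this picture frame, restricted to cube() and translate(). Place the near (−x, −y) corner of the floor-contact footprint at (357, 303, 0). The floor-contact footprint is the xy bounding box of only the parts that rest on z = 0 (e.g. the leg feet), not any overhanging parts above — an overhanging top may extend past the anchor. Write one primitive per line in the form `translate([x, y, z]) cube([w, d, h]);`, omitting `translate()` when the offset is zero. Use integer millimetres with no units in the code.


translate([357, 303, 0]) cube([58, 22, 576]);
translate([850, 303, 0]) cube([58, 22, 576]);
translate([415, 303, 0]) cube([435, 22, 58]);
translate([415, 303, 518]) cube([435, 22, 58]);


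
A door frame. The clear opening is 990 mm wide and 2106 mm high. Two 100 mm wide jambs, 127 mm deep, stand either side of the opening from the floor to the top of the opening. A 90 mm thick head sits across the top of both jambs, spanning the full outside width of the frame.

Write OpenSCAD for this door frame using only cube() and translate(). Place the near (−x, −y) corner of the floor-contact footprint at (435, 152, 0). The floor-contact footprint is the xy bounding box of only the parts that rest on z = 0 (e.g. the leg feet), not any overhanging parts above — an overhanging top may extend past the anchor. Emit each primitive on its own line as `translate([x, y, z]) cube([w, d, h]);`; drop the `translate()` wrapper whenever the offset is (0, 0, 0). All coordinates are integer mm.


translate([435, 152, 0]) cube([100, 127, 2106]);
translate([1525, 152, 0]) cube([100, 127, 2106]);
translate([435, 152, 2106]) cube([1190, 127, 90]);


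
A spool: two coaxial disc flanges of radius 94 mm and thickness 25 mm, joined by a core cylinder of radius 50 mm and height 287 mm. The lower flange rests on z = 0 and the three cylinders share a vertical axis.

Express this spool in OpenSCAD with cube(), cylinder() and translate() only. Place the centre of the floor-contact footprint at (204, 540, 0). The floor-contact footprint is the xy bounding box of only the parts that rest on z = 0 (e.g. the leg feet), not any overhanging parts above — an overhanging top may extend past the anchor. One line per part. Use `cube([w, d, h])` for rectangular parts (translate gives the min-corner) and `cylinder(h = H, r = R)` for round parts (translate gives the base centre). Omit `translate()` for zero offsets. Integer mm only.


translate([204, 540, 0]) cylinder(h = 25, r = 94);
translate([204, 540, 25]) cylinder(h = 287, r = 50);
translate([204, 540, 312]) cylinder(h = 25, r = 94);


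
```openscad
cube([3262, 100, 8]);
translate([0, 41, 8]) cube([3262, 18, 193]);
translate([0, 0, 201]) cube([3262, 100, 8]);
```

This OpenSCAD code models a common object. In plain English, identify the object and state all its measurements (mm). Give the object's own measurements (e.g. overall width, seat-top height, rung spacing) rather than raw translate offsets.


An I-beam lying along x, 3262 mm long. Overall section height 209 mm. Two flanges 100 mm wide (y) and 8 mm thick, one on the floor and one at the top; a web 18 mm thick runs between them, centred on the flange width.


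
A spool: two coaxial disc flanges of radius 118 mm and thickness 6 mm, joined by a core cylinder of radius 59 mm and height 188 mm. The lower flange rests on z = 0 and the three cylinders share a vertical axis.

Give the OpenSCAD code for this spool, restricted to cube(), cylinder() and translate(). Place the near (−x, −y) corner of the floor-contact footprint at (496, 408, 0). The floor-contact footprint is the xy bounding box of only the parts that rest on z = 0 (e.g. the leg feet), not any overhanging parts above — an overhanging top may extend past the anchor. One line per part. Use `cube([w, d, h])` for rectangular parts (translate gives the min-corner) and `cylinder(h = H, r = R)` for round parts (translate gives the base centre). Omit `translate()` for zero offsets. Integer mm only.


translate([614, 526, 0]) cylinder(h = 6, r = 118);
translate([614, 526, 6]) cylinder(h = 188, r = 59);
translate([614, 526, 194]) cylinder(h = 6, r = 118);


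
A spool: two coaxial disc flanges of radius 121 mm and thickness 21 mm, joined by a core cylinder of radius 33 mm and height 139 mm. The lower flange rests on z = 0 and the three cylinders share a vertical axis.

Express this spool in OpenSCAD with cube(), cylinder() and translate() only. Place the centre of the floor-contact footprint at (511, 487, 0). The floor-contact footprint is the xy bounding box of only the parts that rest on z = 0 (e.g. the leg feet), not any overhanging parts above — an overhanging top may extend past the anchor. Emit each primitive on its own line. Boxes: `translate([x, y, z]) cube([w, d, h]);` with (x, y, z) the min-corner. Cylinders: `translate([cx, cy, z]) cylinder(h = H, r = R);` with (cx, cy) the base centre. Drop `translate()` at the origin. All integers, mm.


translate([511, 487, 0]) cylinder(h = 21, r = 121);
translate([511, 487, 21]) cylinder(h = 139, r = 33);
translate([511, 487, 160]) cylinder(h = 21, r = 121);


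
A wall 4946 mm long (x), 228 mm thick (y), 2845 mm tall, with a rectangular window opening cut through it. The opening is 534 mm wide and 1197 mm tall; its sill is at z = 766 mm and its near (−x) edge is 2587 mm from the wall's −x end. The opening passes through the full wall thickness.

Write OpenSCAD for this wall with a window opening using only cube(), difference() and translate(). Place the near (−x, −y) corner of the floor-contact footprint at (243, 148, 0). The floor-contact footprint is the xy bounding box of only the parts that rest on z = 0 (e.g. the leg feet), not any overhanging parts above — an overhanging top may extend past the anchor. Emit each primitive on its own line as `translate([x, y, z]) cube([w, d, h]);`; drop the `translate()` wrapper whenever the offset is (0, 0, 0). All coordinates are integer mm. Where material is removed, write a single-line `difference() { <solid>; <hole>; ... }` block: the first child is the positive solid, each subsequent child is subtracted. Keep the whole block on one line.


difference() { translate([243, 148, 0]) cube([4946, 228, 2845]); translate([2830, 148, 766]) cube([534, 228, 1197]); }


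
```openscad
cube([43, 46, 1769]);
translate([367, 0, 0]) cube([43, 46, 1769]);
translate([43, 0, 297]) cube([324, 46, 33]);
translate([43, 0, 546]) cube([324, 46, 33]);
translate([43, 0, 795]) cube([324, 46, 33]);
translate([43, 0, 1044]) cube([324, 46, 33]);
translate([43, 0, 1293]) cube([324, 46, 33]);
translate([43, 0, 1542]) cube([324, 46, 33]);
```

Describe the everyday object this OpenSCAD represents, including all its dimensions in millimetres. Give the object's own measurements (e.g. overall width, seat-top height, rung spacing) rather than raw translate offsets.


A straight ladder. Two 43×46 mm vertical rails, 1769 mm tall, stand 410 mm apart (outside-to-outside) with their front faces coplanar on the −y side. 6 rungs, each 46 mm deep and 33 mm tall, span between the inner faces of the rails, front faces flush with the rails. The lowest rung's underside is at z = 297 mm and rungs are spaced 249 mm apart (underside to underside).


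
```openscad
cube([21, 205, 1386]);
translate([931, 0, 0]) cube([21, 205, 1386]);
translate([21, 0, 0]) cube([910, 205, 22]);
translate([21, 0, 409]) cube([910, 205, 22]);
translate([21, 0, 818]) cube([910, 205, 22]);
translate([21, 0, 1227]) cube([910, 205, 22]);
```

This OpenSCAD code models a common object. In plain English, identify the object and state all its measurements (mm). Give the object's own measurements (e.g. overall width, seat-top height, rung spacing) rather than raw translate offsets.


An open bookshelf. Two side panels, each 21 mm thick, 205 mm deep and 1386 mm tall, stand 952 mm apart (outside-to-outside). Between them sit 4 shelves, each 22 mm thick and 205 mm deep, spanning the full gap between the sides. The bottom shelf rests on the floor (its underside at z = 0) and the clear gap between one shelf's top and the next shelf's underside is 387 mm.


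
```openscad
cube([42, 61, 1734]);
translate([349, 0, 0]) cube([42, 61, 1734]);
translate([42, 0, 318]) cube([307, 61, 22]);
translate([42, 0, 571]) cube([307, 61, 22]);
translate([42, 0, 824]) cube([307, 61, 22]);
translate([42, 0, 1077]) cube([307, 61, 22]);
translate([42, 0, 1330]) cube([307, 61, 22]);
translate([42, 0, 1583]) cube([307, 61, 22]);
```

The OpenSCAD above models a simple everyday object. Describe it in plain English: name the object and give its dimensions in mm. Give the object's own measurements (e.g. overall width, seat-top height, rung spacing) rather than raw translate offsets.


A straight ladder. Two 42×61 mm vertical rails, 1734 mm tall, stand 391 mm apart (outside-to-outside) with their front faces coplanar on the −y side. 6 rungs, each 61 mm deep and 22 mm tall, span between the inner faces of the rails, front faces flush with the rails. The lowest rung's underside is at z = 318 mm and rungs are spaced 253 mm apart (underside to underside).


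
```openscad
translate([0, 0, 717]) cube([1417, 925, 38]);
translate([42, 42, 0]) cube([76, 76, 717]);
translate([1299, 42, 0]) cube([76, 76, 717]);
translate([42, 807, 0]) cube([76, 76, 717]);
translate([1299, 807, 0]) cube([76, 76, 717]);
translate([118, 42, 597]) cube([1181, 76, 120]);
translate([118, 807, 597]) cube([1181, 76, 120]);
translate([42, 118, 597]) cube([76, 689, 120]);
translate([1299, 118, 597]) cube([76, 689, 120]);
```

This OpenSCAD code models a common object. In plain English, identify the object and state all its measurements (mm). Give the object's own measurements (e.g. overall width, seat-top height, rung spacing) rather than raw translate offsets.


A table: top 1417 mm (x) × 925 mm (y), 38 mm thick, upper face at z = 755 mm, on four 76×76 mm square legs, each inset 42 mm from the nearest pair of top edges from z = 0 to the bottom of the top. Four apron rails, 76 mm thick and 120 mm tall, run between adjacent legs with their top edges flush with the underside of the top and their outer faces flush with the legs' outer faces.


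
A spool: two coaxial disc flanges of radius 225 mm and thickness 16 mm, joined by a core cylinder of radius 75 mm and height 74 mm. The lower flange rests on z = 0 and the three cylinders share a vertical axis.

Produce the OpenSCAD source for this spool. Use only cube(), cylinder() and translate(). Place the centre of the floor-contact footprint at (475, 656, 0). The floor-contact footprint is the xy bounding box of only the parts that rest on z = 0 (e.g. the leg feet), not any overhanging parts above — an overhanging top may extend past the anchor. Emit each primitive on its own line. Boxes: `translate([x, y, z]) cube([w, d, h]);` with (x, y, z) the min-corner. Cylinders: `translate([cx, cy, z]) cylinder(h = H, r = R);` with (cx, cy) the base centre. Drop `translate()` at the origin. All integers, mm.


translate([475, 656, 0]) cylinder(h = 16, r = 225);
translate([475, 656, 16]) cylinder(h = 74, r = 75);
translate([475, 656, 90]) cylinder(h = 16, r = 225);


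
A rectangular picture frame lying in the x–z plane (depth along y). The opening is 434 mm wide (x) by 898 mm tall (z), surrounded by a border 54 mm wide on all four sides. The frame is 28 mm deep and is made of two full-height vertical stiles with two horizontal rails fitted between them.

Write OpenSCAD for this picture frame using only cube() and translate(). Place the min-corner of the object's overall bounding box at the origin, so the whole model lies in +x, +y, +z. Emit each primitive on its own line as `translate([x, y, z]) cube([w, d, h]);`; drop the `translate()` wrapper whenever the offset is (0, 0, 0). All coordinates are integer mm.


cube([54, 28, 1006]);
translate([488, 0, 0]) cube([54, 28, 1006]);
translate([54, 0, 0]) cube([434, 28, 54]);
translate([54, 0, 952]) cube([434, 28, 54]);


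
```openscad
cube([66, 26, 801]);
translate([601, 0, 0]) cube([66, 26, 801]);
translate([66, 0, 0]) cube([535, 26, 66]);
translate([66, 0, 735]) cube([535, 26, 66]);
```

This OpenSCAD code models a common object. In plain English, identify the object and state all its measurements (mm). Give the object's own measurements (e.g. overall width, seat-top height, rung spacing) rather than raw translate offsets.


A rectangular picture frame lying in the x–z plane (depth along y). The opening is 535 mm wide (x) by 669 mm tall (z), surrounded by a border 66 mm wide on all four sides. The frame is 26 mm deep and is made of two full-height vertical stiles with two horizontal rails fitted between them.


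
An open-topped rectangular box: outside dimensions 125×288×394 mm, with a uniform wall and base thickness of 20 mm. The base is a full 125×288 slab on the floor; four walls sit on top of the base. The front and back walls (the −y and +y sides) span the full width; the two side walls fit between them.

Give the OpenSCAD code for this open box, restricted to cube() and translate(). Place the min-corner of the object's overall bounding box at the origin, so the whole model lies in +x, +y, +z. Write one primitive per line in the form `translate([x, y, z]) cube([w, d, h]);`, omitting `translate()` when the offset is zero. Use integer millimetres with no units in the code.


cube([125, 288, 20]);
translate([0, 0, 20]) cube([125, 20, 374]);
translate([0, 268, 20]) cube([125, 20, 374]);
translate([0, 20, 20]) cube([20, 248, 374]);
translate([105, 20, 20]) cube([20, 248, 374]);


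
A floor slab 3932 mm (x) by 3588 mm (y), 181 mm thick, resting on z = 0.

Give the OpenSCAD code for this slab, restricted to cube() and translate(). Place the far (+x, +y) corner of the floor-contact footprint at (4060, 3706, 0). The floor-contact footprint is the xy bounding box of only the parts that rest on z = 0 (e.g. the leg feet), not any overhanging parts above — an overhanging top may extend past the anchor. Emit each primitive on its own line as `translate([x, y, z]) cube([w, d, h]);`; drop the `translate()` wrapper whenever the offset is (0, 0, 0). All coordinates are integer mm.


translate([128, 118, 0]) cube([3932, 3588, 181]);


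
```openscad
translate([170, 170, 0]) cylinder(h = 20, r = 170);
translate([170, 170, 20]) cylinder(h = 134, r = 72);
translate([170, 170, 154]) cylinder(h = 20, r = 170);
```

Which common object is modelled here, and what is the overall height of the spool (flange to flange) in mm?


A spool. The overall height is 174 mm.

Three coaxial cylinders, large–small–large — a spool. Two 20 mm flanges and a 134 mm core give 20 + 134 + 20 = 174 mm.


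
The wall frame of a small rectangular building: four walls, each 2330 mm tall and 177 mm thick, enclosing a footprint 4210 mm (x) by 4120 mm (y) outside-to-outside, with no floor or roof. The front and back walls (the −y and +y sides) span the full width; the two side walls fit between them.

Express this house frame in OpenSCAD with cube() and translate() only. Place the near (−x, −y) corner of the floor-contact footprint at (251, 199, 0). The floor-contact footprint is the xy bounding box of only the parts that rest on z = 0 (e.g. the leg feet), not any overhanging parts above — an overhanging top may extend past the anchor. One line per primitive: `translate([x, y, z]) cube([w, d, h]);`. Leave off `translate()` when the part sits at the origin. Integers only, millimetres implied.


translate([251, 199, 0]) cube([4210, 177, 2330]);
translate([251, 4142, 0]) cube([4210, 177, 2330]);
translate([251, 376, 0]) cube([177, 3766, 2330]);
translate([4284, 376, 0]) cube([177, 3766, 2330]);


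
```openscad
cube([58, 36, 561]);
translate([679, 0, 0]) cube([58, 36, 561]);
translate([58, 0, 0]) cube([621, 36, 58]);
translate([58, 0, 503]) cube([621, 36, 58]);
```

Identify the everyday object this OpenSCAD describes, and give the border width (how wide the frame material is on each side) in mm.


A picture frame. The border width is 58 mm.

Four thin pieces enclosing a rectangular opening — a picture frame. The two full-height stiles are 561 mm tall; the top rail sits at z = 503 and is 58 mm tall, so the border above the opening is 561 − 503 = 58 mm, matching the stile x-width.
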